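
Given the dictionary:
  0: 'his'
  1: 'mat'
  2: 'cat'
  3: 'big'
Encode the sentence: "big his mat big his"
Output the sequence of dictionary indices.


Look up each word in the dictionary:
  'big' -> 3
  'his' -> 0
  'mat' -> 1
  'big' -> 3
  'his' -> 0

Encoded: [3, 0, 1, 3, 0]


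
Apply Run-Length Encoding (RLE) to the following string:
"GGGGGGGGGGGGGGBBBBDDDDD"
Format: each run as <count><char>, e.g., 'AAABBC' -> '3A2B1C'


Scanning runs left to right:
  i=0: run of 'G' x 14 -> '14G'
  i=14: run of 'B' x 4 -> '4B'
  i=18: run of 'D' x 5 -> '5D'

RLE = 14G4B5D


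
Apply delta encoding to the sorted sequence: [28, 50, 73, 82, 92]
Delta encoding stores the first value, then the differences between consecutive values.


First value: 28
Deltas:
  50 - 28 = 22
  73 - 50 = 23
  82 - 73 = 9
  92 - 82 = 10


Delta encoded: [28, 22, 23, 9, 10]


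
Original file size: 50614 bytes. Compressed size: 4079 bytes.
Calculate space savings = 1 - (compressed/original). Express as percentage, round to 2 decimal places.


ratio = compressed/original = 4079/50614 = 0.08059
savings = 1 - ratio = 1 - 0.08059 = 0.91941
as a percentage: 0.91941 * 100 = 91.94%

Space savings = 1 - 4079/50614 = 91.94%


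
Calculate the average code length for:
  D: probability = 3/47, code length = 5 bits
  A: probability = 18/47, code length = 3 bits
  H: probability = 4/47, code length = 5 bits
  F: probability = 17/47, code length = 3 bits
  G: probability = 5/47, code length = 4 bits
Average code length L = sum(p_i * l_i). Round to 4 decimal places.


Weighted contributions p_i * l_i:
  D: (3/47) * 5 = 15/47
  A: (18/47) * 3 = 54/47
  H: (4/47) * 5 = 20/47
  F: (17/47) * 3 = 51/47
  G: (5/47) * 4 = 20/47
Sum = (15 + 54 + 20 + 51 + 20)/47 = 160/47

L = 160/47 = 3.4043 bits/symbol


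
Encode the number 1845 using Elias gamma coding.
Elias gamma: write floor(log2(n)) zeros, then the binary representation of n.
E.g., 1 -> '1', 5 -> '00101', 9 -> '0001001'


num_bits = floor(log2(1845)) + 1 = 11
leading_zeros = num_bits - 1 = 10
binary(1845) = 11100110101

Elias gamma(1845) = '0000000000' + '11100110101' = 000000000011100110101 (21 bits)


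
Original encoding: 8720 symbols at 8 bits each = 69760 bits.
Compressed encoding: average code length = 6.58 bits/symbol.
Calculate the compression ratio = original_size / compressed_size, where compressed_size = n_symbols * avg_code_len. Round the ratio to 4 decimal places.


original_size = n_symbols * orig_bits = 8720 * 8 = 69760 bits
compressed_size = n_symbols * avg_code_len = 8720 * 6.58 = 57377.6 bits
ratio = original_size / compressed_size = 69760 / 57377.6 = 1.2158

Compression ratio = 1.2158


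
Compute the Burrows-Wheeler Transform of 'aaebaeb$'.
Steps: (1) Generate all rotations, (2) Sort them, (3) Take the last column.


Rotations (sorted):
  0: $aaebaeb -> last char: b
  1: aaebaeb$ -> last char: $
  2: aeb$aaeb -> last char: b
  3: aebaeb$a -> last char: a
  4: b$aaebae -> last char: e
  5: baeb$aae -> last char: e
  6: eb$aaeba -> last char: a
  7: ebaeb$aa -> last char: a


BWT = b$baeeaa


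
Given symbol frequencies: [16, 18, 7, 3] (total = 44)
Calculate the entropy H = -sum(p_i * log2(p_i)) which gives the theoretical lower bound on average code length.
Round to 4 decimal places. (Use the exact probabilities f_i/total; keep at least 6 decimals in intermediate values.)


Per-symbol terms -p_i * log2(p_i) with p_i = f_i/44:
  p = 16/44 = 0.363636: log2(p) = -1.459432, -p*log2(p) = 0.530702
  p = 18/44 = 0.409091: log2(p) = -1.289507, -p*log2(p) = 0.527525
  p = 7/44 = 0.159091: log2(p) = -2.652077, -p*log2(p) = 0.421921
  p = 3/44 = 0.068182: log2(p) = -3.874469, -p*log2(p) = 0.264168
H = 0.530702 + 0.527525 + 0.421921 + 0.264168 = 1.744316

H = 1.7443 bits/symbol


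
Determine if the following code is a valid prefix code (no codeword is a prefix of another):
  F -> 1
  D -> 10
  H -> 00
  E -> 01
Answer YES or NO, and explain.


Checking each pair (does one codeword prefix another?):
  F='1' vs D='10': prefix -- VIOLATION

NO -- this is NOT a valid prefix code. F (1) is a prefix of D (10).


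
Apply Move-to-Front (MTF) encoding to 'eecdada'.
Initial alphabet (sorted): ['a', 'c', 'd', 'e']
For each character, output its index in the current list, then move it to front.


MTF encoding:
'e': index 3 in ['a', 'c', 'd', 'e'] -> ['e', 'a', 'c', 'd']
'e': index 0 in ['e', 'a', 'c', 'd'] -> ['e', 'a', 'c', 'd']
'c': index 2 in ['e', 'a', 'c', 'd'] -> ['c', 'e', 'a', 'd']
'd': index 3 in ['c', 'e', 'a', 'd'] -> ['d', 'c', 'e', 'a']
'a': index 3 in ['d', 'c', 'e', 'a'] -> ['a', 'd', 'c', 'e']
'd': index 1 in ['a', 'd', 'c', 'e'] -> ['d', 'a', 'c', 'e']
'a': index 1 in ['d', 'a', 'c', 'e'] -> ['a', 'd', 'c', 'e']


Output: [3, 0, 2, 3, 3, 1, 1]


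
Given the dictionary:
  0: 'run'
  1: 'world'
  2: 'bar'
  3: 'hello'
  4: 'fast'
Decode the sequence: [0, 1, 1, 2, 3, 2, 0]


Look up each index in the dictionary:
  0 -> 'run'
  1 -> 'world'
  1 -> 'world'
  2 -> 'bar'
  3 -> 'hello'
  2 -> 'bar'
  0 -> 'run'

Decoded: "run world world bar hello bar run"


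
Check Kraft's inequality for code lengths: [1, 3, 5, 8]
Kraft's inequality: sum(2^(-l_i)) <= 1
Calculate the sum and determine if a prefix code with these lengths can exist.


Sum = 2^(-1) + 2^(-3) + 2^(-5) + 2^(-8)
    = 0.5 + 0.125 + 0.03125 + 0.00390625
    = 169/256 = 0.66015625
Since 0.66015625 <= 1, Kraft's inequality IS satisfied.
A prefix code with these lengths CAN exist.

Kraft sum = 0.66015625. Satisfied.


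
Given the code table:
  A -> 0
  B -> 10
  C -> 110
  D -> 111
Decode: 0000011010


Decoding:
0 -> A
0 -> A
0 -> A
0 -> A
0 -> A
110 -> C
10 -> B


Result: AAAAACB


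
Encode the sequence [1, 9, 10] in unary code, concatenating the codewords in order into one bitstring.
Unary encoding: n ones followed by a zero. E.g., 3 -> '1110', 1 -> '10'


Encode each number as n ones followed by a terminating 0:
  1 -> 10 (2 bits)
  9 -> 1111111110 (10 bits)
  10 -> 11111111110 (11 bits)
Total length = 2 + 10 + 11 = 23 bits.

Unary([1, 9, 10]) = 10111111111011111111110 (23 bits)


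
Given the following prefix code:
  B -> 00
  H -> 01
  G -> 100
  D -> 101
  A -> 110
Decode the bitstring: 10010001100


Decoding step by step:
Bits 100 -> G
Bits 100 -> G
Bits 01 -> H
Bits 100 -> G


Decoded message: GGHG


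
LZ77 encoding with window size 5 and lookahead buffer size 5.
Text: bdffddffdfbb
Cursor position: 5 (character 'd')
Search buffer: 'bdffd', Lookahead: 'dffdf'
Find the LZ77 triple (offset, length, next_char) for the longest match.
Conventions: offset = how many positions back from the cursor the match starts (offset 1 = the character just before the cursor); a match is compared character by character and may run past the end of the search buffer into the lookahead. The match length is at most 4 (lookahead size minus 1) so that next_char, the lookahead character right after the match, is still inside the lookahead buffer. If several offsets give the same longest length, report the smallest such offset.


Try each offset into the search buffer:
  offset=1 (pos 4, char 'd'): match length 1
  offset=2 (pos 3, char 'f'): match length 0
  offset=3 (pos 2, char 'f'): match length 0
  offset=4 (pos 1, char 'd'): match length 4
  offset=5 (pos 0, char 'b'): match length 0
Longest match has length 4 at offset 4.
next_char = character at position 5 + 4 = 9 -> 'f'

Best match: offset=4, length=4 (matching 'dffd' starting at position 1)
LZ77 triple: (4, 4, 'f')


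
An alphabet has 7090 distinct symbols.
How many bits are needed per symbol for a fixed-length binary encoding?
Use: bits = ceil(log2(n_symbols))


log2(7090) = 12.7916
Bracket: 2^12 = 4096 < 7090 <= 2^13 = 8192
So ceil(log2(7090)) = 13

bits = ceil(log2(7090)) = ceil(12.7916) = 13 bits


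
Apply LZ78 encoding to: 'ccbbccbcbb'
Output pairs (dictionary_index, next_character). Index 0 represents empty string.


LZ78 encoding steps:
Dictionary: {0: ''}
Step 1: w='' (idx 0), next='c' -> output (0, 'c'), add 'c' as idx 1
Step 2: w='c' (idx 1), next='b' -> output (1, 'b'), add 'cb' as idx 2
Step 3: w='' (idx 0), next='b' -> output (0, 'b'), add 'b' as idx 3
Step 4: w='c' (idx 1), next='c' -> output (1, 'c'), add 'cc' as idx 4
Step 5: w='b' (idx 3), next='c' -> output (3, 'c'), add 'bc' as idx 5
Step 6: w='b' (idx 3), next='b' -> output (3, 'b'), add 'bb' as idx 6


Encoded: [(0, 'c'), (1, 'b'), (0, 'b'), (1, 'c'), (3, 'c'), (3, 'b')]


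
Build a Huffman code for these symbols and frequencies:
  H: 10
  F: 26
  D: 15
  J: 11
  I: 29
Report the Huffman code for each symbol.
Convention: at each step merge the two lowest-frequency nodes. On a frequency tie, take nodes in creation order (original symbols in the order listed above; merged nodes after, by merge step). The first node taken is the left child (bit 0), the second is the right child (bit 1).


Huffman tree construction:
Step 1: Merge H(10) + J(11) = 21
Step 2: Merge D(15) + (H+J)(21) = 36
Step 3: Merge F(26) + I(29) = 55
Step 4: Merge (D+(H+J))(36) + (F+I)(55) = 91
Read each symbol's code off the tree from the root (left child = 0, right child = 1).

Codes:
  H: 010 (length 3)
  F: 10 (length 2)
  D: 00 (length 2)
  J: 011 (length 3)
  I: 11 (length 2)
Average code length: 203/91 = 2.2308 bits/symbol


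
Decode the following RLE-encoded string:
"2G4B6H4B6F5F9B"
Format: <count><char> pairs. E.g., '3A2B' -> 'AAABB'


Expanding each <count><char> pair:
  2G -> 'GG'
  4B -> 'BBBB'
  6H -> 'HHHHHH'
  4B -> 'BBBB'
  6F -> 'FFFFFF'
  5F -> 'FFFFF'
  9B -> 'BBBBBBBBB'

Decoded = GGBBBBHHHHHHBBBBFFFFFFFFFFFBBBBBBBBB


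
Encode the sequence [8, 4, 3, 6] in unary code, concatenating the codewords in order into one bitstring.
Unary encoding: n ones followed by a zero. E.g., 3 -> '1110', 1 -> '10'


Encode each number as n ones followed by a terminating 0:
  8 -> 111111110 (9 bits)
  4 -> 11110 (5 bits)
  3 -> 1110 (4 bits)
  6 -> 1111110 (7 bits)
Total length = 9 + 5 + 4 + 7 = 25 bits.

Unary([8, 4, 3, 6]) = 1111111101111011101111110 (25 bits)


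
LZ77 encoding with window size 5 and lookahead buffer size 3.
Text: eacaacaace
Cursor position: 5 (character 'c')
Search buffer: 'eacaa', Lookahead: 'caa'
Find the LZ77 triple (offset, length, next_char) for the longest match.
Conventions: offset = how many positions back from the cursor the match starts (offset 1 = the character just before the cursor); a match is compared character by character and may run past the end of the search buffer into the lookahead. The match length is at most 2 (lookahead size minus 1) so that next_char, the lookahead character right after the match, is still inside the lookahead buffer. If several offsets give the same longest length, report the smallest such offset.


Try each offset into the search buffer:
  offset=1 (pos 4, char 'a'): match length 0
  offset=2 (pos 3, char 'a'): match length 0
  offset=3 (pos 2, char 'c'): match length 2
  offset=4 (pos 1, char 'a'): match length 0
  offset=5 (pos 0, char 'e'): match length 0
Longest match has length 2 at offset 3.
next_char = character at position 5 + 2 = 7 -> 'a'

Best match: offset=3, length=2 (matching 'ca' starting at position 2)
LZ77 triple: (3, 2, 'a')


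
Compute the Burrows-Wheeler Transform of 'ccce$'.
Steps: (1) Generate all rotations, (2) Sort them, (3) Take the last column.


Rotations (sorted):
  0: $ccce -> last char: e
  1: ccce$ -> last char: $
  2: cce$c -> last char: c
  3: ce$cc -> last char: c
  4: e$ccc -> last char: c


BWT = e$ccc


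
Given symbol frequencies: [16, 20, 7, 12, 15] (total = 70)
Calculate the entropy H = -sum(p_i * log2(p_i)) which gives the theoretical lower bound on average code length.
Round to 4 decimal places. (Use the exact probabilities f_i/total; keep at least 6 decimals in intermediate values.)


Per-symbol terms -p_i * log2(p_i) with p_i = f_i/70:
  p = 16/70 = 0.228571: log2(p) = -2.129283, -p*log2(p) = 0.486693
  p = 20/70 = 0.285714: log2(p) = -1.807355, -p*log2(p) = 0.516387
  p = 7/70 = 0.100000: log2(p) = -3.321928, -p*log2(p) = 0.332193
  p = 12/70 = 0.171429: log2(p) = -2.544321, -p*log2(p) = 0.436169
  p = 15/70 = 0.214286: log2(p) = -2.222392, -p*log2(p) = 0.476227
H = 0.486693 + 0.516387 + 0.332193 + 0.436169 + 0.476227 = 2.247669

H = 2.2477 bits/symbol


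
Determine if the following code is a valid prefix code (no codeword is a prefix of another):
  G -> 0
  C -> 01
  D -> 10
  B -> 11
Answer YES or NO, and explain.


Checking each pair (does one codeword prefix another?):
  G='0' vs C='01': prefix -- VIOLATION

NO -- this is NOT a valid prefix code. G (0) is a prefix of C (01).


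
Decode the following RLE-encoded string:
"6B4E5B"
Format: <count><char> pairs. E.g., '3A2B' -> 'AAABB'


Expanding each <count><char> pair:
  6B -> 'BBBBBB'
  4E -> 'EEEE'
  5B -> 'BBBBB'

Decoded = BBBBBBEEEEBBBBB


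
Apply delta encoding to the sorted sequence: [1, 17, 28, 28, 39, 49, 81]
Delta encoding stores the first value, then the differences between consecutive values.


First value: 1
Deltas:
  17 - 1 = 16
  28 - 17 = 11
  28 - 28 = 0
  39 - 28 = 11
  49 - 39 = 10
  81 - 49 = 32


Delta encoded: [1, 16, 11, 0, 11, 10, 32]


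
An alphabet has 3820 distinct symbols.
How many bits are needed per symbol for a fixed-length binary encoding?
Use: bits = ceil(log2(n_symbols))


log2(3820) = 11.8994
Bracket: 2^11 = 2048 < 3820 <= 2^12 = 4096
So ceil(log2(3820)) = 12

bits = ceil(log2(3820)) = ceil(11.8994) = 12 bits


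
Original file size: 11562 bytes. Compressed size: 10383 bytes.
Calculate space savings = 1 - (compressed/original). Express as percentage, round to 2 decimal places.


ratio = compressed/original = 10383/11562 = 0.898028
savings = 1 - ratio = 1 - 0.898028 = 0.101972
as a percentage: 0.101972 * 100 = 10.2%

Space savings = 1 - 10383/11562 = 10.2%


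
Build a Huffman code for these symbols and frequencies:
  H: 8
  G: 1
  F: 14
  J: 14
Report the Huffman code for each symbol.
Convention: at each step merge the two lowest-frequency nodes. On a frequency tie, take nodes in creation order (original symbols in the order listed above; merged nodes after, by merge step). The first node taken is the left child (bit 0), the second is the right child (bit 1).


Huffman tree construction:
Step 1: Merge G(1) + H(8) = 9
Step 2: Merge (G+H)(9) + F(14) = 23
Step 3: Merge J(14) + ((G+H)+F)(23) = 37
Read each symbol's code off the tree from the root (left child = 0, right child = 1).

Codes:
  H: 101 (length 3)
  G: 100 (length 3)
  F: 11 (length 2)
  J: 0 (length 1)
Average code length: 69/37 = 1.8649 bits/symbol


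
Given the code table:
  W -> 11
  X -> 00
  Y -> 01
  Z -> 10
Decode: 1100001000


Decoding:
11 -> W
00 -> X
00 -> X
10 -> Z
00 -> X


Result: WXXZX


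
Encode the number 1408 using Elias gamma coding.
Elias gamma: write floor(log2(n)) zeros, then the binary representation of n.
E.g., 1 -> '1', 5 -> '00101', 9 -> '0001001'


num_bits = floor(log2(1408)) + 1 = 11
leading_zeros = num_bits - 1 = 10
binary(1408) = 10110000000

Elias gamma(1408) = '0000000000' + '10110000000' = 000000000010110000000 (21 bits)


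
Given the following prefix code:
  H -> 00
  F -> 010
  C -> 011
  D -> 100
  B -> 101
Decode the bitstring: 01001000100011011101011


Decoding step by step:
Bits 010 -> F
Bits 010 -> F
Bits 00 -> H
Bits 100 -> D
Bits 011 -> C
Bits 011 -> C
Bits 101 -> B
Bits 011 -> C


Decoded message: FFHDCCBC


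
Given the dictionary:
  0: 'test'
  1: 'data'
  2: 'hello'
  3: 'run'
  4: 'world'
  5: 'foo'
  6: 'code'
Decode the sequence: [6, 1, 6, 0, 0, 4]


Look up each index in the dictionary:
  6 -> 'code'
  1 -> 'data'
  6 -> 'code'
  0 -> 'test'
  0 -> 'test'
  4 -> 'world'

Decoded: "code data code test test world"


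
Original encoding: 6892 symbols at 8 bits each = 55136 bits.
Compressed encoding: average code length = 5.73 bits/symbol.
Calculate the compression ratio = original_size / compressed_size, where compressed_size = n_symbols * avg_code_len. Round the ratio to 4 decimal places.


original_size = n_symbols * orig_bits = 6892 * 8 = 55136 bits
compressed_size = n_symbols * avg_code_len = 6892 * 5.73 = 39491.16 bits
ratio = original_size / compressed_size = 55136 / 39491.16 = 1.3962

Compression ratio = 1.3962


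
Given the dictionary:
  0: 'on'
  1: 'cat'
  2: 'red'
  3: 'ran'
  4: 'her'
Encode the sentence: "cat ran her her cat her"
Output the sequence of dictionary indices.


Look up each word in the dictionary:
  'cat' -> 1
  'ran' -> 3
  'her' -> 4
  'her' -> 4
  'cat' -> 1
  'her' -> 4

Encoded: [1, 3, 4, 4, 1, 4]


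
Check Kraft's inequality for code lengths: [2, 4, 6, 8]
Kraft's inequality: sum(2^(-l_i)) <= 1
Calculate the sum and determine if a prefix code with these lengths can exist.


Sum = 2^(-2) + 2^(-4) + 2^(-6) + 2^(-8)
    = 0.25 + 0.0625 + 0.015625 + 0.00390625
    = 85/256 = 0.33203125
Since 0.33203125 <= 1, Kraft's inequality IS satisfied.
A prefix code with these lengths CAN exist.

Kraft sum = 0.33203125. Satisfied.


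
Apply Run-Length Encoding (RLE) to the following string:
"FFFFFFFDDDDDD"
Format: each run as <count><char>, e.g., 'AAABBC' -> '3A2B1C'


Scanning runs left to right:
  i=0: run of 'F' x 7 -> '7F'
  i=7: run of 'D' x 6 -> '6D'

RLE = 7F6D


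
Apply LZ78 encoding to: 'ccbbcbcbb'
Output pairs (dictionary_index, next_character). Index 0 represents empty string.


LZ78 encoding steps:
Dictionary: {0: ''}
Step 1: w='' (idx 0), next='c' -> output (0, 'c'), add 'c' as idx 1
Step 2: w='c' (idx 1), next='b' -> output (1, 'b'), add 'cb' as idx 2
Step 3: w='' (idx 0), next='b' -> output (0, 'b'), add 'b' as idx 3
Step 4: w='cb' (idx 2), next='c' -> output (2, 'c'), add 'cbc' as idx 4
Step 5: w='b' (idx 3), next='b' -> output (3, 'b'), add 'bb' as idx 5


Encoded: [(0, 'c'), (1, 'b'), (0, 'b'), (2, 'c'), (3, 'b')]


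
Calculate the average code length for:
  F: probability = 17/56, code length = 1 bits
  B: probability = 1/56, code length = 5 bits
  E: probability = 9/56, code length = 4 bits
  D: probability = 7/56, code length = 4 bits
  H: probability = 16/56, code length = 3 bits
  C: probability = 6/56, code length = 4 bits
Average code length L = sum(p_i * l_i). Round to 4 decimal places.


Weighted contributions p_i * l_i:
  F: (17/56) * 1 = 17/56
  B: (1/56) * 5 = 5/56
  E: (9/56) * 4 = 36/56
  D: (7/56) * 4 = 28/56
  H: (16/56) * 3 = 48/56
  C: (6/56) * 4 = 24/56
Sum = (17 + 5 + 36 + 28 + 48 + 24)/56 = 158/56

L = 158/56 = 2.8214 bits/symbol


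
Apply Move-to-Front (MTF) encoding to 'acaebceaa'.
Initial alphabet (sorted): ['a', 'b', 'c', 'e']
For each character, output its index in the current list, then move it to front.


MTF encoding:
'a': index 0 in ['a', 'b', 'c', 'e'] -> ['a', 'b', 'c', 'e']
'c': index 2 in ['a', 'b', 'c', 'e'] -> ['c', 'a', 'b', 'e']
'a': index 1 in ['c', 'a', 'b', 'e'] -> ['a', 'c', 'b', 'e']
'e': index 3 in ['a', 'c', 'b', 'e'] -> ['e', 'a', 'c', 'b']
'b': index 3 in ['e', 'a', 'c', 'b'] -> ['b', 'e', 'a', 'c']
'c': index 3 in ['b', 'e', 'a', 'c'] -> ['c', 'b', 'e', 'a']
'e': index 2 in ['c', 'b', 'e', 'a'] -> ['e', 'c', 'b', 'a']
'a': index 3 in ['e', 'c', 'b', 'a'] -> ['a', 'e', 'c', 'b']
'a': index 0 in ['a', 'e', 'c', 'b'] -> ['a', 'e', 'c', 'b']


Output: [0, 2, 1, 3, 3, 3, 2, 3, 0]


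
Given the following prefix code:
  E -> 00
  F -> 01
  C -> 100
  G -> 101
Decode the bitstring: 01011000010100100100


Decoding step by step:
Bits 01 -> F
Bits 01 -> F
Bits 100 -> C
Bits 00 -> E
Bits 101 -> G
Bits 00 -> E
Bits 100 -> C
Bits 100 -> C


Decoded message: FFCEGECC


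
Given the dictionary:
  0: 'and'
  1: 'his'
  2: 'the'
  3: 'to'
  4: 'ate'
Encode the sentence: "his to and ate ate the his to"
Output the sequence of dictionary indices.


Look up each word in the dictionary:
  'his' -> 1
  'to' -> 3
  'and' -> 0
  'ate' -> 4
  'ate' -> 4
  'the' -> 2
  'his' -> 1
  'to' -> 3

Encoded: [1, 3, 0, 4, 4, 2, 1, 3]


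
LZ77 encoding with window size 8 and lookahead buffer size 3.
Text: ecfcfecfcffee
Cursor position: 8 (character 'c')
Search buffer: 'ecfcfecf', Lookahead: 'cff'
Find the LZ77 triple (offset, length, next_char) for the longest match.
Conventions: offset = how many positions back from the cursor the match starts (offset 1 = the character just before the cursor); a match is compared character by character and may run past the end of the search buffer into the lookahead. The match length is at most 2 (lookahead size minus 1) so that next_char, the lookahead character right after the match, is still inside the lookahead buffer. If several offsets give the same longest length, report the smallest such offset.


Try each offset into the search buffer:
  offset=1 (pos 7, char 'f'): match length 0
  offset=2 (pos 6, char 'c'): match length 2
  offset=3 (pos 5, char 'e'): match length 0
  offset=4 (pos 4, char 'f'): match length 0
  offset=5 (pos 3, char 'c'): match length 2
  offset=6 (pos 2, char 'f'): match length 0
  offset=7 (pos 1, char 'c'): match length 2
  offset=8 (pos 0, char 'e'): match length 0
Longest match has length 2, found at offsets 2, 5, 7; take the smallest, offset 2.
next_char = character at position 8 + 2 = 10 -> 'f'

Best match: offset=2, length=2 (matching 'cf' starting at position 6)
LZ77 triple: (2, 2, 'f')


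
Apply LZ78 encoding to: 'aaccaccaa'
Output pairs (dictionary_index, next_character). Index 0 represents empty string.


LZ78 encoding steps:
Dictionary: {0: ''}
Step 1: w='' (idx 0), next='a' -> output (0, 'a'), add 'a' as idx 1
Step 2: w='a' (idx 1), next='c' -> output (1, 'c'), add 'ac' as idx 2
Step 3: w='' (idx 0), next='c' -> output (0, 'c'), add 'c' as idx 3
Step 4: w='ac' (idx 2), next='c' -> output (2, 'c'), add 'acc' as idx 4
Step 5: w='a' (idx 1), next='a' -> output (1, 'a'), add 'aa' as idx 5


Encoded: [(0, 'a'), (1, 'c'), (0, 'c'), (2, 'c'), (1, 'a')]


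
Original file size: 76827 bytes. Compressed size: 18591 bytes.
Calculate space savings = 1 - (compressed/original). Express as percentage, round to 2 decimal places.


ratio = compressed/original = 18591/76827 = 0.241985
savings = 1 - ratio = 1 - 0.241985 = 0.758015
as a percentage: 0.758015 * 100 = 75.8%

Space savings = 1 - 18591/76827 = 75.8%


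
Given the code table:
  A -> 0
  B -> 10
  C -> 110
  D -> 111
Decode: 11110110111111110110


Decoding:
111 -> D
10 -> B
110 -> C
111 -> D
111 -> D
110 -> C
110 -> C


Result: DBCDDCC


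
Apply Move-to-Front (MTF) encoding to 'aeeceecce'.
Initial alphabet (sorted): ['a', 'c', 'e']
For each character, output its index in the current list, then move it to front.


MTF encoding:
'a': index 0 in ['a', 'c', 'e'] -> ['a', 'c', 'e']
'e': index 2 in ['a', 'c', 'e'] -> ['e', 'a', 'c']
'e': index 0 in ['e', 'a', 'c'] -> ['e', 'a', 'c']
'c': index 2 in ['e', 'a', 'c'] -> ['c', 'e', 'a']
'e': index 1 in ['c', 'e', 'a'] -> ['e', 'c', 'a']
'e': index 0 in ['e', 'c', 'a'] -> ['e', 'c', 'a']
'c': index 1 in ['e', 'c', 'a'] -> ['c', 'e', 'a']
'c': index 0 in ['c', 'e', 'a'] -> ['c', 'e', 'a']
'e': index 1 in ['c', 'e', 'a'] -> ['e', 'c', 'a']


Output: [0, 2, 0, 2, 1, 0, 1, 0, 1]


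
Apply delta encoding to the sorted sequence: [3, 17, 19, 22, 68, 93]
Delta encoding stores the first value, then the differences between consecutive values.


First value: 3
Deltas:
  17 - 3 = 14
  19 - 17 = 2
  22 - 19 = 3
  68 - 22 = 46
  93 - 68 = 25


Delta encoded: [3, 14, 2, 3, 46, 25]


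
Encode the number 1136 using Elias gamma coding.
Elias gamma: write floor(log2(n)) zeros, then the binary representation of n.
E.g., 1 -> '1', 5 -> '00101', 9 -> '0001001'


num_bits = floor(log2(1136)) + 1 = 11
leading_zeros = num_bits - 1 = 10
binary(1136) = 10001110000

Elias gamma(1136) = '0000000000' + '10001110000' = 000000000010001110000 (21 bits)


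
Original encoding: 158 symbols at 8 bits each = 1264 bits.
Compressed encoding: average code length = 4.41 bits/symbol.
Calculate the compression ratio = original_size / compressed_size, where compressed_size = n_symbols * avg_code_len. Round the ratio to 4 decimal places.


original_size = n_symbols * orig_bits = 158 * 8 = 1264 bits
compressed_size = n_symbols * avg_code_len = 158 * 4.41 = 696.78 bits
ratio = original_size / compressed_size = 1264 / 696.78 = 1.8141

Compression ratio = 1.8141


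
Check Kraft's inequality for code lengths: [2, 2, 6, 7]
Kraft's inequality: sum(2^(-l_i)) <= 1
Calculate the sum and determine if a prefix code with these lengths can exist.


Sum = 2^(-2) + 2^(-2) + 2^(-6) + 2^(-7)
    = 0.25 + 0.25 + 0.015625 + 0.0078125
    = 67/128 = 0.5234375
Since 0.5234375 <= 1, Kraft's inequality IS satisfied.
A prefix code with these lengths CAN exist.

Kraft sum = 0.5234375. Satisfied.


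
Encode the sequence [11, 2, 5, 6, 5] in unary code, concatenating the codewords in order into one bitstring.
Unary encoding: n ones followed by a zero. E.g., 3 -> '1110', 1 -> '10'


Encode each number as n ones followed by a terminating 0:
  11 -> 111111111110 (12 bits)
  2 -> 110 (3 bits)
  5 -> 111110 (6 bits)
  6 -> 1111110 (7 bits)
  5 -> 111110 (6 bits)
Total length = 12 + 3 + 6 + 7 + 6 = 34 bits.

Unary([11, 2, 5, 6, 5]) = 1111111111101101111101111110111110 (34 bits)


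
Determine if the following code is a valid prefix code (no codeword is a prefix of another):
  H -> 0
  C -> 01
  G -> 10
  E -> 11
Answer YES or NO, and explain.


Checking each pair (does one codeword prefix another?):
  H='0' vs C='01': prefix -- VIOLATION

NO -- this is NOT a valid prefix code. H (0) is a prefix of C (01).


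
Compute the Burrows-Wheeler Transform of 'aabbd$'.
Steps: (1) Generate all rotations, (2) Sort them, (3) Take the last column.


Rotations (sorted):
  0: $aabbd -> last char: d
  1: aabbd$ -> last char: $
  2: abbd$a -> last char: a
  3: bbd$aa -> last char: a
  4: bd$aab -> last char: b
  5: d$aabb -> last char: b


BWT = d$aabb


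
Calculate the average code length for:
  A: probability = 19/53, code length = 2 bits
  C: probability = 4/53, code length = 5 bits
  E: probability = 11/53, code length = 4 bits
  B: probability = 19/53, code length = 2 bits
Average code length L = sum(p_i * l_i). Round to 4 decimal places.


Weighted contributions p_i * l_i:
  A: (19/53) * 2 = 38/53
  C: (4/53) * 5 = 20/53
  E: (11/53) * 4 = 44/53
  B: (19/53) * 2 = 38/53
Sum = (38 + 20 + 44 + 38)/53 = 140/53

L = 140/53 = 2.6415 bits/symbol


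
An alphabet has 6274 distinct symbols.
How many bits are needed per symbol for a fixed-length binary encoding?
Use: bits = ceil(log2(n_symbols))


log2(6274) = 12.6152
Bracket: 2^12 = 4096 < 6274 <= 2^13 = 8192
So ceil(log2(6274)) = 13

bits = ceil(log2(6274)) = ceil(12.6152) = 13 bits


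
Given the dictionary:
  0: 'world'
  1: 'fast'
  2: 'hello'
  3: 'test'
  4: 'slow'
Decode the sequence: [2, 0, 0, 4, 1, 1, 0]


Look up each index in the dictionary:
  2 -> 'hello'
  0 -> 'world'
  0 -> 'world'
  4 -> 'slow'
  1 -> 'fast'
  1 -> 'fast'
  0 -> 'world'

Decoded: "hello world world slow fast fast world"


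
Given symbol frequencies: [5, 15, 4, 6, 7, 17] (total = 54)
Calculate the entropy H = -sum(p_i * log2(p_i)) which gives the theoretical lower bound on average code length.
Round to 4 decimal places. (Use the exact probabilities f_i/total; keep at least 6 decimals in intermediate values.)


Per-symbol terms -p_i * log2(p_i) with p_i = f_i/54:
  p = 5/54 = 0.092593: log2(p) = -3.432959, -p*log2(p) = 0.317867
  p = 15/54 = 0.277778: log2(p) = -1.847997, -p*log2(p) = 0.513332
  p = 4/54 = 0.074074: log2(p) = -3.754888, -p*log2(p) = 0.278140
  p = 6/54 = 0.111111: log2(p) = -3.169925, -p*log2(p) = 0.352214
  p = 7/54 = 0.129630: log2(p) = -2.947533, -p*log2(p) = 0.382088
  p = 17/54 = 0.314815: log2(p) = -1.667425, -p*log2(p) = 0.524930
H = 0.317867 + 0.513332 + 0.278140 + 0.352214 + 0.382088 + 0.524930 = 2.368571

H = 2.3686 bits/symbol


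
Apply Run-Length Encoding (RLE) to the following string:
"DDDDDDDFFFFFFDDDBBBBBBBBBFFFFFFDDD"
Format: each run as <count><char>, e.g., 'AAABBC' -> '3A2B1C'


Scanning runs left to right:
  i=0: run of 'D' x 7 -> '7D'
  i=7: run of 'F' x 6 -> '6F'
  i=13: run of 'D' x 3 -> '3D'
  i=16: run of 'B' x 9 -> '9B'
  i=25: run of 'F' x 6 -> '6F'
  i=31: run of 'D' x 3 -> '3D'

RLE = 7D6F3D9B6F3D


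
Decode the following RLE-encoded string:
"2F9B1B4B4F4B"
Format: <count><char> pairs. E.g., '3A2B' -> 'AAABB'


Expanding each <count><char> pair:
  2F -> 'FF'
  9B -> 'BBBBBBBBB'
  1B -> 'B'
  4B -> 'BBBB'
  4F -> 'FFFF'
  4B -> 'BBBB'

Decoded = FFBBBBBBBBBBBBBBFFFFBBBB


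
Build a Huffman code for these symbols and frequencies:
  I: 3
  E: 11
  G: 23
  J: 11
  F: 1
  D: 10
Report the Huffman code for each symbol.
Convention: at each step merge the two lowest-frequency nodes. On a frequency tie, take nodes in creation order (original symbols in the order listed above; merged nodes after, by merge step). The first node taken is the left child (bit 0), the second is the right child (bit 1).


Huffman tree construction:
Step 1: Merge F(1) + I(3) = 4
Step 2: Merge (F+I)(4) + D(10) = 14
Step 3: Merge E(11) + J(11) = 22
Step 4: Merge ((F+I)+D)(14) + (E+J)(22) = 36
Step 5: Merge G(23) + (((F+I)+D)+(E+J))(36) = 59
Read each symbol's code off the tree from the root (left child = 0, right child = 1).

Codes:
  I: 1001 (length 4)
  E: 110 (length 3)
  G: 0 (length 1)
  J: 111 (length 3)
  F: 1000 (length 4)
  D: 101 (length 3)
Average code length: 135/59 = 2.2881 bits/symbol


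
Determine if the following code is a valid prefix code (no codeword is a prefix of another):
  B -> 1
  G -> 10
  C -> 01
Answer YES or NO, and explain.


Checking each pair (does one codeword prefix another?):
  B='1' vs G='10': prefix -- VIOLATION

NO -- this is NOT a valid prefix code. B (1) is a prefix of G (10).


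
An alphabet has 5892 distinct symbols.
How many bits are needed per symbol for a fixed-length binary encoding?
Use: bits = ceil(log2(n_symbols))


log2(5892) = 12.5245
Bracket: 2^12 = 4096 < 5892 <= 2^13 = 8192
So ceil(log2(5892)) = 13

bits = ceil(log2(5892)) = ceil(12.5245) = 13 bits


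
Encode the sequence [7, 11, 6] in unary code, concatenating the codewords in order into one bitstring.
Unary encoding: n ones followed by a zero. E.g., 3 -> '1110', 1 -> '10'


Encode each number as n ones followed by a terminating 0:
  7 -> 11111110 (8 bits)
  11 -> 111111111110 (12 bits)
  6 -> 1111110 (7 bits)
Total length = 8 + 12 + 7 = 27 bits.

Unary([7, 11, 6]) = 111111101111111111101111110 (27 bits)


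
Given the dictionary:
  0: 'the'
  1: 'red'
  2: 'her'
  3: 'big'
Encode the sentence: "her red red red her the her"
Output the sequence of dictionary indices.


Look up each word in the dictionary:
  'her' -> 2
  'red' -> 1
  'red' -> 1
  'red' -> 1
  'her' -> 2
  'the' -> 0
  'her' -> 2

Encoded: [2, 1, 1, 1, 2, 0, 2]


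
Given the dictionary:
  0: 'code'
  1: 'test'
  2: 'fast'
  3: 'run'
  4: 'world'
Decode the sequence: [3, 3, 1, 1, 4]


Look up each index in the dictionary:
  3 -> 'run'
  3 -> 'run'
  1 -> 'test'
  1 -> 'test'
  4 -> 'world'

Decoded: "run run test test world"


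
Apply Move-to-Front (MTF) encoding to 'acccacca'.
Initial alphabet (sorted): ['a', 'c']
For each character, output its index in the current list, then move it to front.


MTF encoding:
'a': index 0 in ['a', 'c'] -> ['a', 'c']
'c': index 1 in ['a', 'c'] -> ['c', 'a']
'c': index 0 in ['c', 'a'] -> ['c', 'a']
'c': index 0 in ['c', 'a'] -> ['c', 'a']
'a': index 1 in ['c', 'a'] -> ['a', 'c']
'c': index 1 in ['a', 'c'] -> ['c', 'a']
'c': index 0 in ['c', 'a'] -> ['c', 'a']
'a': index 1 in ['c', 'a'] -> ['a', 'c']


Output: [0, 1, 0, 0, 1, 1, 0, 1]


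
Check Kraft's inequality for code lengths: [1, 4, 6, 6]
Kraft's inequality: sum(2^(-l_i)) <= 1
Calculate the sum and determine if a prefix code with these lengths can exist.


Sum = 2^(-1) + 2^(-4) + 2^(-6) + 2^(-6)
    = 0.5 + 0.0625 + 0.015625 + 0.015625
    = 38/64 = 0.59375
Since 0.59375 <= 1, Kraft's inequality IS satisfied.
A prefix code with these lengths CAN exist.

Kraft sum = 0.59375. Satisfied.


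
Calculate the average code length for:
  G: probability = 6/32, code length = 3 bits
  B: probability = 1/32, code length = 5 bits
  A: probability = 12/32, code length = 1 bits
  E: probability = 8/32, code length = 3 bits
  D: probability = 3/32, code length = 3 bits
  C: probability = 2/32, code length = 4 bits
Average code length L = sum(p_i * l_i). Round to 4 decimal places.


Weighted contributions p_i * l_i:
  G: (6/32) * 3 = 18/32
  B: (1/32) * 5 = 5/32
  A: (12/32) * 1 = 12/32
  E: (8/32) * 3 = 24/32
  D: (3/32) * 3 = 9/32
  C: (2/32) * 4 = 8/32
Sum = (18 + 5 + 12 + 24 + 9 + 8)/32 = 76/32

L = 76/32 = 2.3750 bits/symbol


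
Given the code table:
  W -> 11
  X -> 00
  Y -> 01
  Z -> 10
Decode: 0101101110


Decoding:
01 -> Y
01 -> Y
10 -> Z
11 -> W
10 -> Z


Result: YYZWZ


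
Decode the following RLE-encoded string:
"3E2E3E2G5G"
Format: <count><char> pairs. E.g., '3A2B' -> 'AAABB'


Expanding each <count><char> pair:
  3E -> 'EEE'
  2E -> 'EE'
  3E -> 'EEE'
  2G -> 'GG'
  5G -> 'GGGGG'

Decoded = EEEEEEEEGGGGGGG


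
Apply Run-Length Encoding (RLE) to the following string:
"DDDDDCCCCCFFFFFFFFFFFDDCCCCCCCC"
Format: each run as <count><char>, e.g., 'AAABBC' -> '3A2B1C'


Scanning runs left to right:
  i=0: run of 'D' x 5 -> '5D'
  i=5: run of 'C' x 5 -> '5C'
  i=10: run of 'F' x 11 -> '11F'
  i=21: run of 'D' x 2 -> '2D'
  i=23: run of 'C' x 8 -> '8C'

RLE = 5D5C11F2D8C


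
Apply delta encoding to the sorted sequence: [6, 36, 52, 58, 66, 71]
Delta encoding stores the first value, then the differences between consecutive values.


First value: 6
Deltas:
  36 - 6 = 30
  52 - 36 = 16
  58 - 52 = 6
  66 - 58 = 8
  71 - 66 = 5


Delta encoded: [6, 30, 16, 6, 8, 5]


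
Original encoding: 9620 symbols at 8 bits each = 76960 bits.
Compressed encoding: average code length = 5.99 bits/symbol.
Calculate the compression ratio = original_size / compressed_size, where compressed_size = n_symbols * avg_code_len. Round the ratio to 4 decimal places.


original_size = n_symbols * orig_bits = 9620 * 8 = 76960 bits
compressed_size = n_symbols * avg_code_len = 9620 * 5.99 = 57623.8 bits
ratio = original_size / compressed_size = 76960 / 57623.8 = 1.3356

Compression ratio = 1.3356


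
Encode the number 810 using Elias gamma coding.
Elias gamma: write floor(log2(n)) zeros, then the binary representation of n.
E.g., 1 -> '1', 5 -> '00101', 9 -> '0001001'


num_bits = floor(log2(810)) + 1 = 10
leading_zeros = num_bits - 1 = 9
binary(810) = 1100101010

Elias gamma(810) = '000000000' + '1100101010' = 0000000001100101010 (19 bits)


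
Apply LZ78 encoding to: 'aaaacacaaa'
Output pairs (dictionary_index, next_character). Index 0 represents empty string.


LZ78 encoding steps:
Dictionary: {0: ''}
Step 1: w='' (idx 0), next='a' -> output (0, 'a'), add 'a' as idx 1
Step 2: w='a' (idx 1), next='a' -> output (1, 'a'), add 'aa' as idx 2
Step 3: w='a' (idx 1), next='c' -> output (1, 'c'), add 'ac' as idx 3
Step 4: w='ac' (idx 3), next='a' -> output (3, 'a'), add 'aca' as idx 4
Step 5: w='aa' (idx 2), end of input -> output (2, '')


Encoded: [(0, 'a'), (1, 'a'), (1, 'c'), (3, 'a'), (2, '')]


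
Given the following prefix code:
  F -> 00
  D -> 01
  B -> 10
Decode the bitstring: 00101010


Decoding step by step:
Bits 00 -> F
Bits 10 -> B
Bits 10 -> B
Bits 10 -> B


Decoded message: FBBB


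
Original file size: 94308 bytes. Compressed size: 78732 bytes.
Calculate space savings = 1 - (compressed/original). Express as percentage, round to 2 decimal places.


ratio = compressed/original = 78732/94308 = 0.834839
savings = 1 - ratio = 1 - 0.834839 = 0.165161
as a percentage: 0.165161 * 100 = 16.52%

Space savings = 1 - 78732/94308 = 16.52%


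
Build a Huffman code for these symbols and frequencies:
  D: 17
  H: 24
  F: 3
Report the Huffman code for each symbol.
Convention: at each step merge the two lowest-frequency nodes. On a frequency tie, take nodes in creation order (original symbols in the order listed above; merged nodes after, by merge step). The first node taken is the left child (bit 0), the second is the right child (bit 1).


Huffman tree construction:
Step 1: Merge F(3) + D(17) = 20
Step 2: Merge (F+D)(20) + H(24) = 44
Read each symbol's code off the tree from the root (left child = 0, right child = 1).

Codes:
  D: 01 (length 2)
  H: 1 (length 1)
  F: 00 (length 2)
Average code length: 64/44 = 1.4545 bits/symbol


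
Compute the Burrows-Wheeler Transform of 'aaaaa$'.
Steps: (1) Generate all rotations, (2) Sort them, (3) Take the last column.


Rotations (sorted):
  0: $aaaaa -> last char: a
  1: a$aaaa -> last char: a
  2: aa$aaa -> last char: a
  3: aaa$aa -> last char: a
  4: aaaa$a -> last char: a
  5: aaaaa$ -> last char: $


BWT = aaaaa$


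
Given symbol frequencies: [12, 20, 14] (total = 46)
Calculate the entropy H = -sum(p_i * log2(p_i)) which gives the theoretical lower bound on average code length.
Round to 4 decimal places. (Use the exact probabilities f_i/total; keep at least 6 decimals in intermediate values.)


Per-symbol terms -p_i * log2(p_i) with p_i = f_i/46:
  p = 12/46 = 0.260870: log2(p) = -1.938599, -p*log2(p) = 0.505722
  p = 20/46 = 0.434783: log2(p) = -1.201634, -p*log2(p) = 0.522450
  p = 14/46 = 0.304348: log2(p) = -1.716207, -p*log2(p) = 0.522324
H = 0.505722 + 0.522450 + 0.522324 = 1.550496

H = 1.5505 bits/symbol


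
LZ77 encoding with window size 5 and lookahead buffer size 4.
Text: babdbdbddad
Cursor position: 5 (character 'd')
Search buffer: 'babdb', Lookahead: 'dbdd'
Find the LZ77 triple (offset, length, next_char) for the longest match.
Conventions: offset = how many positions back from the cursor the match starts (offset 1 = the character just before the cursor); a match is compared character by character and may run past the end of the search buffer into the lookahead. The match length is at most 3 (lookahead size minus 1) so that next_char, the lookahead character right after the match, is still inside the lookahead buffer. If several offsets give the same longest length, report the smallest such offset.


Try each offset into the search buffer:
  offset=1 (pos 4, char 'b'): match length 0
  offset=2 (pos 3, char 'd'): match length 3
  offset=3 (pos 2, char 'b'): match length 0
  offset=4 (pos 1, char 'a'): match length 0
  offset=5 (pos 0, char 'b'): match length 0
Longest match has length 3 at offset 2.
next_char = character at position 5 + 3 = 8 -> 'd'

Best match: offset=2, length=3 (matching 'dbd' starting at position 3)
LZ77 triple: (2, 3, 'd')


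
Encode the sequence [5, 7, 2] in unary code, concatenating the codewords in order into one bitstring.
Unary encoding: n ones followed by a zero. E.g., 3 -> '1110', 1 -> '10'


Encode each number as n ones followed by a terminating 0:
  5 -> 111110 (6 bits)
  7 -> 11111110 (8 bits)
  2 -> 110 (3 bits)
Total length = 6 + 8 + 3 = 17 bits.

Unary([5, 7, 2]) = 11111011111110110 (17 bits)


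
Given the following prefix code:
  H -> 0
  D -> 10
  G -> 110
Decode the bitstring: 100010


Decoding step by step:
Bits 10 -> D
Bits 0 -> H
Bits 0 -> H
Bits 10 -> D


Decoded message: DHHD


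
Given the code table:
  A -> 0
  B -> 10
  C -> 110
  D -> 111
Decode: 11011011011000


Decoding:
110 -> C
110 -> C
110 -> C
110 -> C
0 -> A
0 -> A


Result: CCCCAA


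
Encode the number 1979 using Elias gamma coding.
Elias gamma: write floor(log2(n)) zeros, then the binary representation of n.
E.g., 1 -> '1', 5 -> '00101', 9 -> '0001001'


num_bits = floor(log2(1979)) + 1 = 11
leading_zeros = num_bits - 1 = 10
binary(1979) = 11110111011

Elias gamma(1979) = '0000000000' + '11110111011' = 000000000011110111011 (21 bits)


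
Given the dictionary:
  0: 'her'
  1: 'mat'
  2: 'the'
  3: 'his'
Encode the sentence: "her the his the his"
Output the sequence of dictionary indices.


Look up each word in the dictionary:
  'her' -> 0
  'the' -> 2
  'his' -> 3
  'the' -> 2
  'his' -> 3

Encoded: [0, 2, 3, 2, 3]


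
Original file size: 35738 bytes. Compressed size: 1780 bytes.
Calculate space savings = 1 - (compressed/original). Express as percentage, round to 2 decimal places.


ratio = compressed/original = 1780/35738 = 0.049807
savings = 1 - ratio = 1 - 0.049807 = 0.950193
as a percentage: 0.950193 * 100 = 95.02%

Space savings = 1 - 1780/35738 = 95.02%
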